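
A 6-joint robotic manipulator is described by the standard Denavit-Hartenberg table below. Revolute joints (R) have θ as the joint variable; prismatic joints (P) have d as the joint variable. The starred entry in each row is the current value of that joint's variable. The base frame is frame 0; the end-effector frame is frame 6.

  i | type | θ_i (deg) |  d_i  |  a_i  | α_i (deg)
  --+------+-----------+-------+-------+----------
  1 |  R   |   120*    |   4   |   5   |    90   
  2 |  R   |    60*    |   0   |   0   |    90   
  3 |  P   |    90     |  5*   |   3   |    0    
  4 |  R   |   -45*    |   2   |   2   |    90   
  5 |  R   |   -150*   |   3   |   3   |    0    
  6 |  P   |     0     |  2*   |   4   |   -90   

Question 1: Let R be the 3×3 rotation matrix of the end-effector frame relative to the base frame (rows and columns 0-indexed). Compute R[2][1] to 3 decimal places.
End-effector y-axis (col 1 of R) = (0.7891,0.0474,-0.6124)
R[2][1] = -0.6124

-0.612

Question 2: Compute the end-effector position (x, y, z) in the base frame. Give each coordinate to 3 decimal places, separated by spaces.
after link 1: o_1 = (-2.5000, 4.3301, 4.0000)
after link 2: o_2 = (-2.5000, 4.3301, 4.0000)
after link 3: o_3 = (-2.0670, 9.5801, 1.5000)
after link 4: o_4 = (-2.0618, 12.3996, 1.7247)
after link 5: o_5 = (-4.9115, 9.4185, 2.7209)
after link 6: o_6 = (-7.1327, 5.5383, 2.8243)

-7.133 5.538 2.824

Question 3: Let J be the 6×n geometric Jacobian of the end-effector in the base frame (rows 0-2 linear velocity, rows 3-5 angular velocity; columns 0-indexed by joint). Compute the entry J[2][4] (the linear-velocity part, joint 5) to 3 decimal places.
axis z_4 = (-0.7891,-0.0474,0.6124); lever o_n−o_4 = (-5.0709,-6.8613,1.0996)
cross product → J_v[:, 4] = (4.1496,-2.2375,5.1744)
J_ω[:, 4] = z_4
entry J[2][4] = 5.1744

5.174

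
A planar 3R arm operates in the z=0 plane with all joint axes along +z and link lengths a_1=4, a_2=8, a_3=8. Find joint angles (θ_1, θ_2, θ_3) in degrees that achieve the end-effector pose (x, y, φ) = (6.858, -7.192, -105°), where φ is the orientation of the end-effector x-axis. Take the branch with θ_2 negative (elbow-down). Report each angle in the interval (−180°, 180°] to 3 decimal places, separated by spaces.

66.863 -89.995 -81.868

wrist centre = target − a_3·(cos φ, sin φ) = (8.9286, 0.5354)
cos θ_2 = (80.0057−4²−8²)/(2·4·8) = 0.0001; θ_2 = -89.9949° (elbow-down)
β = atan2(0.5354,8.9286) = 3.4317°; ψ = atan2(-8.0000,4.0007) = -63.4309°
θ_1 = β − ψ = 66.8625°
θ_3 = φ − θ_1 − θ_2 = -81.8676° (wrapped to (-180°,180°])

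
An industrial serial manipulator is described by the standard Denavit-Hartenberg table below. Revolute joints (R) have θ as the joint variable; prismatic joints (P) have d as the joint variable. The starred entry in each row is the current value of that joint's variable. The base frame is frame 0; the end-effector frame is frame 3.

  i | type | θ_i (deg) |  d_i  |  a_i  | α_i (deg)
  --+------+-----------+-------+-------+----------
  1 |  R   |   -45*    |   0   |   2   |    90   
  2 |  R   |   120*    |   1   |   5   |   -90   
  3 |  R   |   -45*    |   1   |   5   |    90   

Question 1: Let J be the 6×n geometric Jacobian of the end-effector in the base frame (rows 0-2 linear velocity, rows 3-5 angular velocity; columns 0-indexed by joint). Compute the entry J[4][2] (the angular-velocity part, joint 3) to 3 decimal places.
0.612

axis z_2 = (-0.6124,0.6124,-0.5000); lever o_n−o_2 = (-4.3624,-0.6376,2.5619)
cross product → J_v[:, 2] = (1.2500,3.7500,3.0619)
J_ω[:, 2] = z_2
entry J[4][2] = 0.6124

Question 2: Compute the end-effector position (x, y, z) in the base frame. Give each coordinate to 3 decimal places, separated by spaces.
-5.423 -0.991 6.892

after link 1: o_1 = (1.4142, -1.4142, 0.0000)
after link 2: o_2 = (-1.0607, -0.3536, 4.3301)
after link 3: o_3 = (-5.4230, -0.9912, 6.8920)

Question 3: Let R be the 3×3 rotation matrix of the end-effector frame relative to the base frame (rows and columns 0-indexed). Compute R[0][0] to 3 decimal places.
-0.750

End-effector x-axis (col 0 of R) = (-0.7500,-0.2500,0.6124)
R[0][0] = -0.7500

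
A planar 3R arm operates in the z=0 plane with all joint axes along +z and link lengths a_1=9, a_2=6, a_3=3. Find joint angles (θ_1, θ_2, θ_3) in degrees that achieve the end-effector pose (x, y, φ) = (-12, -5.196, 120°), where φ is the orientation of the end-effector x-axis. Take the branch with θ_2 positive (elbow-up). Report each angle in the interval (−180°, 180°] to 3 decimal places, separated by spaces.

-166.828 60.001 -133.174

wrist centre = target − a_3·(cos φ, sin φ) = (-10.5000, -7.7941)
cos θ_2 = (170.9976−9²−6²)/(2·9·6) = 0.5000; θ_2 = 60.0015° (elbow-up)
β = atan2(-7.7941,-10.5000) = -143.4138°; ψ = atan2(5.1962,11.9999) = 23.4138°
θ_1 = β − ψ = -166.8275°
θ_3 = φ − θ_1 − θ_2 = -133.1739° (wrapped to (-180°,180°])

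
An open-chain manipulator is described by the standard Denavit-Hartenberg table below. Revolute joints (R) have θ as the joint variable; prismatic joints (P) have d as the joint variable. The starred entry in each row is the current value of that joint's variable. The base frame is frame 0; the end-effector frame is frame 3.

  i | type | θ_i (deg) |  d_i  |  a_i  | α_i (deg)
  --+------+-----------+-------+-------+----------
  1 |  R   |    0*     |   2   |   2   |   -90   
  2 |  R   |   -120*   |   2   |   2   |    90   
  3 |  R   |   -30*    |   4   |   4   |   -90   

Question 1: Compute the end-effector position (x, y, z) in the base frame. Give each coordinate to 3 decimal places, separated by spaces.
-4.196 0.000 4.732

after link 1: o_1 = (2.0000, 0.0000, 2.0000)
after link 2: o_2 = (1.0000, 2.0000, 3.7321)
after link 3: o_3 = (-4.1962, 0.0000, 4.7321)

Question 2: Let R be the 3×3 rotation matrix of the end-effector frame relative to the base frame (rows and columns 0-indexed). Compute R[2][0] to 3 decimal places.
End-effector x-axis (col 0 of R) = (-0.4330,-0.5000,0.7500)
R[2][0] = 0.7500

0.750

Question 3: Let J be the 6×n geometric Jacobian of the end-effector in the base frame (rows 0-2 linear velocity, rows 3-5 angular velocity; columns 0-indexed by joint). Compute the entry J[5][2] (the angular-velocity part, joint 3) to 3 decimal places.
axis z_2 = (-0.8660,0.0000,-0.5000); lever o_n−o_2 = (-5.1962,-2.0000,1.0000)
cross product → J_v[:, 2] = (-1.0000,3.4641,1.7321)
J_ω[:, 2] = z_2
entry J[5][2] = -0.5000

-0.500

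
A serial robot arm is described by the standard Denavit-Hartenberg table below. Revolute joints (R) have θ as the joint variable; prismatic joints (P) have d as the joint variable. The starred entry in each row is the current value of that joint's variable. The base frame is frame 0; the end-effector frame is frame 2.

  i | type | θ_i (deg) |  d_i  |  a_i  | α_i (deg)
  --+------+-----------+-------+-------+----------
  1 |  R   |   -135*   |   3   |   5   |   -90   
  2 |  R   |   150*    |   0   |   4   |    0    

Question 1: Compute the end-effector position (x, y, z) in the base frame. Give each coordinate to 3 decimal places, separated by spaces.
-1.086 -1.086 1.000

after link 1: o_1 = (-3.5355, -3.5355, 3.0000)
after link 2: o_2 = (-1.0860, -1.0860, 1.0000)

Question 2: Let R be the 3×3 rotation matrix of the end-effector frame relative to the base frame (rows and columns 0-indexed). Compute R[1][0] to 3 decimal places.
End-effector x-axis (col 0 of R) = (0.6124,0.6124,-0.5000)
R[1][0] = 0.6124

0.612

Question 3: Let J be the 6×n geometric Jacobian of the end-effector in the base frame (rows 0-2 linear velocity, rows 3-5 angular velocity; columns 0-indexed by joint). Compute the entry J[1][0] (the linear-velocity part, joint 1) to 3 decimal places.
-1.086

axis z_0 = ẑ; lever o_n−o_0 = (-1.0860,-1.0860,1.0000)
cross product → J_v[:, 0] = (1.0860,-1.0860,0.0000)
J_ω[:, 0] = z_0
entry J[1][0] = -1.0860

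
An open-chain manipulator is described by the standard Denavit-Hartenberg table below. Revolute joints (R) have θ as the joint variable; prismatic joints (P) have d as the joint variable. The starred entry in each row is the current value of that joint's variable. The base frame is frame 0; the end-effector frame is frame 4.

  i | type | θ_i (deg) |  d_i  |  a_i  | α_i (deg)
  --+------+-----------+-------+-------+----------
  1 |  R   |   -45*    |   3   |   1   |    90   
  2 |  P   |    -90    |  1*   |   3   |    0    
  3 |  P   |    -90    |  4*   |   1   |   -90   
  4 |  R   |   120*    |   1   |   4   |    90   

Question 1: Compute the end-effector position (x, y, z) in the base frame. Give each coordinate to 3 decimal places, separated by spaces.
after link 1: o_1 = (0.7071, -0.7071, 3.0000)
after link 2: o_2 = (0.0000, -1.4142, 0.0000)
after link 3: o_3 = (-3.5355, -3.5355, 0.0000)
after link 4: o_4 = (0.3282, -2.5003, -1.0000)

0.328 -2.500 -1.000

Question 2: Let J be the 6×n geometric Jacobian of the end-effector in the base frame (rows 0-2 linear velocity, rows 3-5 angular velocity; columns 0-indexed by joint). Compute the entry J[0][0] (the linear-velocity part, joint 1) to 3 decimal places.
axis z_0 = ẑ; lever o_n−o_0 = (0.3282,-2.5003,-1.0000)
cross product → J_v[:, 0] = (2.5003,0.3282,-0.0000)
J_ω[:, 0] = z_0
entry J[0][0] = 2.5003

2.500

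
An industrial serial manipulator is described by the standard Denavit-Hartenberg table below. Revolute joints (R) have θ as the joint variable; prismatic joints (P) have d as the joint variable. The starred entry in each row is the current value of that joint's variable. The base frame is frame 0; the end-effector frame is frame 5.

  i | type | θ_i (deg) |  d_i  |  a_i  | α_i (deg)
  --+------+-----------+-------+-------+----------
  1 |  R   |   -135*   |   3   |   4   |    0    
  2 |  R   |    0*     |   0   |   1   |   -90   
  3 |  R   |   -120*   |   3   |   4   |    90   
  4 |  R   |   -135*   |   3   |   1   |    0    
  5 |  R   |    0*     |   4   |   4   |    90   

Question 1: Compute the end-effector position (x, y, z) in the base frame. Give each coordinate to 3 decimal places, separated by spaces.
after link 1: o_1 = (-2.8284, -2.8284, 3.0000)
after link 2: o_2 = (-3.5355, -3.5355, 3.0000)
after link 3: o_3 = (-0.0000, -4.2426, 6.4641)
after link 4: o_4 = (1.0871, -2.1555, 4.3517)
after link 5: o_5 = (0.5366, 1.2940, -0.0978)

0.537 1.294 -0.098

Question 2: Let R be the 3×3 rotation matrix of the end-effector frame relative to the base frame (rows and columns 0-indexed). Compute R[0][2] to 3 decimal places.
0.250

End-effector z-axis (col 2 of R) = (0.2500,-0.7500,-0.6124)
R[0][2] = 0.2500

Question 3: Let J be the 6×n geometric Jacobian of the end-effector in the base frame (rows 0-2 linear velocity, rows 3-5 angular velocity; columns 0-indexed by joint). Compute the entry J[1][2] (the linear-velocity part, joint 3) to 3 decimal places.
2.190

axis z_2 = (0.7071,-0.7071,0.0000); lever o_n−o_2 = (4.0721,4.8295,-3.0978)
cross product → J_v[:, 2] = (2.1904,2.1904,6.2944)
J_ω[:, 2] = z_2
entry J[1][2] = 2.1904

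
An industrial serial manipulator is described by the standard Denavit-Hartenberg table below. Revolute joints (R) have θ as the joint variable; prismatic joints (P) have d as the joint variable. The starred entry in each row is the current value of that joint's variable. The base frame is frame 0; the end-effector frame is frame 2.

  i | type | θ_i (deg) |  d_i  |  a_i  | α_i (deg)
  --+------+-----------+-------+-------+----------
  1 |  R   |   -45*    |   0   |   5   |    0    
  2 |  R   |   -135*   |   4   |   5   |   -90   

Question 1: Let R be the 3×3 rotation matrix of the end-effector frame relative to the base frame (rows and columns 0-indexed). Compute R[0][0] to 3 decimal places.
End-effector x-axis (col 0 of R) = (-1.0000,-0.0000,0.0000)
R[0][0] = -1.0000

-1.000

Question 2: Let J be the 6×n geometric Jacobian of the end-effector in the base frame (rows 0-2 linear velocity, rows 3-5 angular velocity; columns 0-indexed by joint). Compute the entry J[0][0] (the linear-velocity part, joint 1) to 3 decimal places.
3.536

axis z_0 = ẑ; lever o_n−o_0 = (-1.4645,-3.5355,4.0000)
cross product → J_v[:, 0] = (3.5355,-1.4645,0.0000)
J_ω[:, 0] = z_0
entry J[0][0] = 3.5355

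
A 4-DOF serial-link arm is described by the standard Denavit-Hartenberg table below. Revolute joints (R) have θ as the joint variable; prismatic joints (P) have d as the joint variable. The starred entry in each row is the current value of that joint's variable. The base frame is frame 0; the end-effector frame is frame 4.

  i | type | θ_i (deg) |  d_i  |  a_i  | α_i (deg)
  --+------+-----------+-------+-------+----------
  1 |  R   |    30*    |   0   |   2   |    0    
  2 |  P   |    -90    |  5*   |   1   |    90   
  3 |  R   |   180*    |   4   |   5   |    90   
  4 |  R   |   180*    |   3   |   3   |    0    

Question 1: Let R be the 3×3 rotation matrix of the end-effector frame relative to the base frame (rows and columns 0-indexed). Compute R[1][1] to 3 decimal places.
End-effector y-axis (col 1 of R) = (0.8660,0.5000,-0.0000)
R[1][1] = 0.5000

0.500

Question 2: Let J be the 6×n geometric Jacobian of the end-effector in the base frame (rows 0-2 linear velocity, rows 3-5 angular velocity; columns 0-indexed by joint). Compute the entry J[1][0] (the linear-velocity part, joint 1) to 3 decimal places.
-2.232

axis z_0 = ẑ; lever o_n−o_0 = (-2.2321,-0.1340,8.0000)
cross product → J_v[:, 0] = (0.1340,-2.2321,0.0000)
J_ω[:, 0] = z_0
entry J[1][0] = -2.2321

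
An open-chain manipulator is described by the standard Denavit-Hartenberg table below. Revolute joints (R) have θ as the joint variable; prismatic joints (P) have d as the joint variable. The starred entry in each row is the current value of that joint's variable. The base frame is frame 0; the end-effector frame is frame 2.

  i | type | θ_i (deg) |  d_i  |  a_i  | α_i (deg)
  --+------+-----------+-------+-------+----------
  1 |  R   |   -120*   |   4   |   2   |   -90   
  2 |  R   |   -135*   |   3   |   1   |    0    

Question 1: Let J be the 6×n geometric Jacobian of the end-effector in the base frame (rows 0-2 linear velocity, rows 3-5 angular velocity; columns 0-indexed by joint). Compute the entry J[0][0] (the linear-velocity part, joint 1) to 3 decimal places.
2.620

axis z_0 = ẑ; lever o_n−o_0 = (1.9516,-2.6197,4.7071)
cross product → J_v[:, 0] = (2.6197,1.9516,-0.0000)
J_ω[:, 0] = z_0
entry J[0][0] = 2.6197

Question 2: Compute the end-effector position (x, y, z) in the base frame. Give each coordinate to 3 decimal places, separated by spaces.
1.952 -2.620 4.707

after link 1: o_1 = (-1.0000, -1.7321, 4.0000)
after link 2: o_2 = (1.9516, -2.6197, 4.7071)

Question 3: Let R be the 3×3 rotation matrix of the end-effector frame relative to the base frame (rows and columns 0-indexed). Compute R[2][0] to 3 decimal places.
0.707

End-effector x-axis (col 0 of R) = (0.3536,0.6124,0.7071)
R[2][0] = 0.7071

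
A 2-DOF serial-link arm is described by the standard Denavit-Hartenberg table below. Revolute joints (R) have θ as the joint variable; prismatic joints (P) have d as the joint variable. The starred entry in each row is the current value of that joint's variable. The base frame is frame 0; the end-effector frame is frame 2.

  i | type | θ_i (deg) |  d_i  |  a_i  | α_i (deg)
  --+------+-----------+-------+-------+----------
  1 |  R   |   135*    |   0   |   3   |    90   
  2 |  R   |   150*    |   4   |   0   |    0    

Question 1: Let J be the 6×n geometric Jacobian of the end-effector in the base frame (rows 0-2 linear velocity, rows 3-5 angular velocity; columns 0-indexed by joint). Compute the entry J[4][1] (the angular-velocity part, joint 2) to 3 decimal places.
axis z_1 = (0.7071,0.7071,0.0000); lever o_n−o_1 = (2.8284,2.8284,0.0000)
cross product → J_v[:, 1] = (0.0000,0.0000,0.0000)
J_ω[:, 1] = z_1
entry J[4][1] = 0.7071

0.707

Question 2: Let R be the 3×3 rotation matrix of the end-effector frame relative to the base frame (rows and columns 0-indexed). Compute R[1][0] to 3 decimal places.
End-effector x-axis (col 0 of R) = (0.6124,-0.6124,0.5000)
R[1][0] = -0.6124

-0.612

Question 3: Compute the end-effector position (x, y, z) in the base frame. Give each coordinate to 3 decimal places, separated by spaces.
0.707 4.950 0.000

after link 1: o_1 = (-2.1213, 2.1213, 0.0000)
after link 2: o_2 = (0.7071, 4.9497, 0.0000)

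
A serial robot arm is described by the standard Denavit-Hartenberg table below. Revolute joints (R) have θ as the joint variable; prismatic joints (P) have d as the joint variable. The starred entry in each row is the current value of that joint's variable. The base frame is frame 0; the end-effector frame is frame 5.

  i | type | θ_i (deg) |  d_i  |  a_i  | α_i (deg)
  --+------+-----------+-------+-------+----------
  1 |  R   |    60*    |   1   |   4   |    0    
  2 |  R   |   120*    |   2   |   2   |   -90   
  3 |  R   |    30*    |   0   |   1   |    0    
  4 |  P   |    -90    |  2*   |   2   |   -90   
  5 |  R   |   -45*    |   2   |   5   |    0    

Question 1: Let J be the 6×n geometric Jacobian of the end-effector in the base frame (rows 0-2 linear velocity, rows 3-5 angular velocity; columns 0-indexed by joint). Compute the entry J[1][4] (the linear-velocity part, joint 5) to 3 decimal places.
3.536

axis z_4 = (-0.8660,0.0000,-0.5000); lever o_n−o_4 = (-3.4998,-3.5355,2.0619)
cross product → J_v[:, 4] = (-1.7678,3.5355,3.0619)
J_ω[:, 4] = z_4
entry J[1][4] = 3.5355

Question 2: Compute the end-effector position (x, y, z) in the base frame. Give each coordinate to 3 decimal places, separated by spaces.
-5.366 -2.071 6.294

after link 1: o_1 = (2.0000, 3.4641, 1.0000)
after link 2: o_2 = (0.0000, 3.4641, 3.0000)
after link 3: o_3 = (-0.8660, 3.4641, 2.5000)
after link 4: o_4 = (-1.8660, 1.4641, 4.2321)
after link 5: o_5 = (-5.3658, -2.0714, 6.2939)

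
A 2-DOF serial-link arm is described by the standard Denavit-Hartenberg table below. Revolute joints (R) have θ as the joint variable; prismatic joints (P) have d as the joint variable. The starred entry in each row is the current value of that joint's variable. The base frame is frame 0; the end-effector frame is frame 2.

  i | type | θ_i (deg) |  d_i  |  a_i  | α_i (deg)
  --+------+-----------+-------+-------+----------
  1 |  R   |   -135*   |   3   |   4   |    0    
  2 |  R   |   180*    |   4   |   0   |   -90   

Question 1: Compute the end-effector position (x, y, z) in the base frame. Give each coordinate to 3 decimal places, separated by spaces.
after link 1: o_1 = (-2.8284, -2.8284, 3.0000)
after link 2: o_2 = (-2.8284, -2.8284, 7.0000)

-2.828 -2.828 7.000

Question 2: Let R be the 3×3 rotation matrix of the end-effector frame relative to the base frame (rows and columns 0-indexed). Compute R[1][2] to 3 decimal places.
0.707

End-effector z-axis (col 2 of R) = (-0.7071,0.7071,0.0000)
R[1][2] = 0.7071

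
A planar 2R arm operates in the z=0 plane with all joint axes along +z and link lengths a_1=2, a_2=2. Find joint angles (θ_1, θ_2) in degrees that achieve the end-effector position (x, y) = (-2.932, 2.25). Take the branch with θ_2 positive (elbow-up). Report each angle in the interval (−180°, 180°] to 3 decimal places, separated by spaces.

120.009 44.977

cos θ_2 = (13.6591−2²−2²)/(2·2·2) = 0.7074; θ_2 = 44.9770° (elbow-up)
β = atan2(2.2500,-2.9320) = 142.4976°; ψ = atan2(1.4136,3.4148) = 22.4885°
θ_1 = β − ψ = 120.0091°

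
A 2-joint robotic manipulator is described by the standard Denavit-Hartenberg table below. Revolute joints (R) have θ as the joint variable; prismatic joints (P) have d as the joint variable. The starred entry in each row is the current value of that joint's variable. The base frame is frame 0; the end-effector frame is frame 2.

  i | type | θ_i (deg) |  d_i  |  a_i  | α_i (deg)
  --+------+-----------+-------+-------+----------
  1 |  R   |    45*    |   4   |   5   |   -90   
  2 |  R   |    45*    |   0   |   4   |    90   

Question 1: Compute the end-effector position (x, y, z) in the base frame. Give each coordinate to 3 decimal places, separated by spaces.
5.536 5.536 1.172

after link 1: o_1 = (3.5355, 3.5355, 4.0000)
after link 2: o_2 = (5.5355, 5.5355, 1.1716)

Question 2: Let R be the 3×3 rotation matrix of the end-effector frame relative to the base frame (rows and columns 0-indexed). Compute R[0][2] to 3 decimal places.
0.500

End-effector z-axis (col 2 of R) = (0.5000,0.5000,0.7071)
R[0][2] = 0.5000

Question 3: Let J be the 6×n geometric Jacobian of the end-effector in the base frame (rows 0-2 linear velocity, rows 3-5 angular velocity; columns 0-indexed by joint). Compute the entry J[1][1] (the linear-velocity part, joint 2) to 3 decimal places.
-2.000

axis z_1 = (-0.7071,0.7071,0.0000); lever o_n−o_1 = (2.0000,2.0000,-2.8284)
cross product → J_v[:, 1] = (-2.0000,-2.0000,-2.8284)
J_ω[:, 1] = z_1
entry J[1][1] = -2.0000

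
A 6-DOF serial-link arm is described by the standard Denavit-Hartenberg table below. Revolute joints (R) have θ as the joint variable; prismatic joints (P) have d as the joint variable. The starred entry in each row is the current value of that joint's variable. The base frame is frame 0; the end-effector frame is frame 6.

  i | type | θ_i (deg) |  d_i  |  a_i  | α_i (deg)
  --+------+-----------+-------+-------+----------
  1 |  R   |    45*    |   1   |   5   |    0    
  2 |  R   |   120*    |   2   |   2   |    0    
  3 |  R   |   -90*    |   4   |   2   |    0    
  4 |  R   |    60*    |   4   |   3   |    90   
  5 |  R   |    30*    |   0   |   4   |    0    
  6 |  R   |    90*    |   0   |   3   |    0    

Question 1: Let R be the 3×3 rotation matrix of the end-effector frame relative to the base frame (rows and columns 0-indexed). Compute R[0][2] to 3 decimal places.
0.707

End-effector z-axis (col 2 of R) = (0.7071,0.7071,0.0000)
R[0][2] = 0.7071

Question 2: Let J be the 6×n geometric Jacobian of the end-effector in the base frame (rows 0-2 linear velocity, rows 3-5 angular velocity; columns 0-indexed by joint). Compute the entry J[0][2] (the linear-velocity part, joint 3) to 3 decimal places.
-5.442

axis z_2 = (0.0000,0.0000,1.0000); lever o_n−o_2 = (-2.9925,5.4420,12.5981)
cross product → J_v[:, 2] = (-5.4420,-2.9925,0.0000)
J_ω[:, 2] = z_2
entry J[0][2] = -5.4420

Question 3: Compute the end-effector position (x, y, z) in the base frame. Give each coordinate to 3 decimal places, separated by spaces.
-1.389 9.495 15.598

after link 1: o_1 = (3.5355, 3.5355, 1.0000)
after link 2: o_2 = (1.6037, 4.0532, 3.0000)
after link 3: o_3 = (2.1213, 5.9850, 7.0000)
after link 4: o_4 = (0.0000, 8.1063, 11.0000)
after link 5: o_5 = (-2.4495, 10.5558, 13.0000)
after link 6: o_6 = (-1.3888, 9.4952, 15.5981)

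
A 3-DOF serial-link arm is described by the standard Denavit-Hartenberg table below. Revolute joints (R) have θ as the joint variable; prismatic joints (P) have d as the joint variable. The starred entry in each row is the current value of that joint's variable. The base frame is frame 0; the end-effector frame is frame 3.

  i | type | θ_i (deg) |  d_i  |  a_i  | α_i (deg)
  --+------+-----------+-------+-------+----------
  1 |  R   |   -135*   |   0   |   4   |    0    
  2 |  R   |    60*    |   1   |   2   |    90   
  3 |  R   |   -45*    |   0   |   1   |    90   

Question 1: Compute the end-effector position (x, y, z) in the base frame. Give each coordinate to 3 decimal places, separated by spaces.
-2.128 -5.443 0.293

after link 1: o_1 = (-2.8284, -2.8284, 0.0000)
after link 2: o_2 = (-2.3108, -4.7603, 1.0000)
after link 3: o_3 = (-2.1278, -5.4433, 0.2929)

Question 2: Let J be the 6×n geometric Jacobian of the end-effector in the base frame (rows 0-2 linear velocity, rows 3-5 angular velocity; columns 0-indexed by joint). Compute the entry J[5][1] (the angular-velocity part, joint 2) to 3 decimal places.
1.000

axis z_1 = (0.0000,0.0000,1.0000); lever o_n−o_1 = (0.7007,-2.6149,0.2929)
cross product → J_v[:, 1] = (2.6149,0.7007,-0.0000)
J_ω[:, 1] = z_1
entry J[5][1] = 1.0000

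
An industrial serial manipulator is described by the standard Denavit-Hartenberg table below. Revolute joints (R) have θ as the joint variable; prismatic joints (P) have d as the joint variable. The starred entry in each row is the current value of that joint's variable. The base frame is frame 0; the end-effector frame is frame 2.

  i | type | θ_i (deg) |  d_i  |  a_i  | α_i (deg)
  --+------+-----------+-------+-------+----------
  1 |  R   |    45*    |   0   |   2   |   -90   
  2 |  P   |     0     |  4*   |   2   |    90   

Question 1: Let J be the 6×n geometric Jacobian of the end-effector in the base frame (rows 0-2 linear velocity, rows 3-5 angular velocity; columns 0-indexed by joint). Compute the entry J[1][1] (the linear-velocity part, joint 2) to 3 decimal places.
0.707

prismatic axis z_1 = (-0.7071,0.7071,0.0000)
J_v[:, 1] = z_1; J_ω[:, 1] = (0,0,0)
entry J[1][1] = 0.7071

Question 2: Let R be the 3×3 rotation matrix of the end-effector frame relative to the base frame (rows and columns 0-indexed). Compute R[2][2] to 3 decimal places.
1.000

End-effector z-axis (col 2 of R) = (0.0000,0.0000,1.0000)
R[2][2] = 1.0000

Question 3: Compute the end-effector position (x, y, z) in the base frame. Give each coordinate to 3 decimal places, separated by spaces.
0.000 5.657 0.000

after link 1: o_1 = (1.4142, 1.4142, 0.0000)
after link 2: o_2 = (0.0000, 5.6569, 0.0000)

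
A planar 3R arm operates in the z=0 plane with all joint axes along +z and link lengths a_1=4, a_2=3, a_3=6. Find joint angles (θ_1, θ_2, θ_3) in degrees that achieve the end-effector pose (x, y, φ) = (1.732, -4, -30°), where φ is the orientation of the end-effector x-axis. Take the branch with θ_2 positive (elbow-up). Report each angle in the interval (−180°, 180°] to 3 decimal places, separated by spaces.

150.000 119.999 60.001

wrist centre = target − a_3·(cos φ, sin φ) = (-3.4642, -1.0000)
cos θ_2 = (13.0004−4²−3²)/(2·4·3) = -0.5000; θ_2 = 119.9990° (elbow-up)
β = atan2(-1.0000,-3.4642) = -163.8981°; ψ = atan2(2.5981,2.5000) = 46.1019°
θ_1 = β − ψ = -210.0000°
θ_3 = φ − θ_1 − θ_2 = 60.0010° (wrapped to (-180°,180°])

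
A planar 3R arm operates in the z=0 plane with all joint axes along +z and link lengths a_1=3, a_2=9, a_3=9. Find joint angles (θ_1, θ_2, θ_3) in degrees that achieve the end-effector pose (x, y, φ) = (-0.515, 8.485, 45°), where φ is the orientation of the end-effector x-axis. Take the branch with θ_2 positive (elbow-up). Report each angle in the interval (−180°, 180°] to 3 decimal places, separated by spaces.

wrist centre = target − a_3·(cos φ, sin φ) = (-6.8790, 2.1210)
cos θ_2 = (51.8189−3²−9²)/(2·3·9) = -0.7071; θ_2 = 134.9960° (elbow-up)
β = atan2(2.1210,-6.8790) = 162.8635°; ψ = atan2(6.3644,-3.3635) = 117.8559°
θ_1 = β − ψ = 45.0076°
θ_3 = φ − θ_1 − θ_2 = -135.0036° (wrapped to (-180°,180°])

45.008 134.996 -135.004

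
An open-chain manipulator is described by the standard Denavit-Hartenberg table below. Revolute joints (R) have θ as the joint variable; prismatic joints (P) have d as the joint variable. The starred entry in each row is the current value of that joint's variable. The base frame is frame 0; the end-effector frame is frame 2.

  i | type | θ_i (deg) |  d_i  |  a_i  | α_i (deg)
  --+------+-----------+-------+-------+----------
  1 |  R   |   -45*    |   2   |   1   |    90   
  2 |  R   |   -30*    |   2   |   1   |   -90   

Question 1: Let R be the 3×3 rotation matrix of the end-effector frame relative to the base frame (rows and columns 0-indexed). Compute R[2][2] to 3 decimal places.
End-effector z-axis (col 2 of R) = (0.3536,-0.3536,0.8660)
R[2][2] = 0.8660

0.866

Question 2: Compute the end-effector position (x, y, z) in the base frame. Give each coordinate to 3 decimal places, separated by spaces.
after link 1: o_1 = (0.7071, -0.7071, 2.0000)
after link 2: o_2 = (-0.0947, -2.7337, 1.5000)

-0.095 -2.734 1.500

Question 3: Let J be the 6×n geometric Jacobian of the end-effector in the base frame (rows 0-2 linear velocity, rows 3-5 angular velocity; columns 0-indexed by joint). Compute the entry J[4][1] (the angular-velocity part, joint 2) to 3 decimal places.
-0.707

axis z_1 = (-0.7071,-0.7071,0.0000); lever o_n−o_1 = (-0.8018,-2.0266,-0.5000)
cross product → J_v[:, 1] = (0.3536,-0.3536,0.8660)
J_ω[:, 1] = z_1
entry J[4][1] = -0.7071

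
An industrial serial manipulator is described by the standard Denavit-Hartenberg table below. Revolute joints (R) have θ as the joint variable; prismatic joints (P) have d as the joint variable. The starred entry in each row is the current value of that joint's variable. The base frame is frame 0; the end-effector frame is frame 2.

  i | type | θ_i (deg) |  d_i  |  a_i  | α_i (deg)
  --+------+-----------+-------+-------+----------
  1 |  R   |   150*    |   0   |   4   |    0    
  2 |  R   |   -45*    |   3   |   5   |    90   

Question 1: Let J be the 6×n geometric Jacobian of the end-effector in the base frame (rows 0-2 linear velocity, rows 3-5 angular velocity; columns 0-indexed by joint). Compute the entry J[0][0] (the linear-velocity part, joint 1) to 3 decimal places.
axis z_0 = ẑ; lever o_n−o_0 = (-4.7582,6.8296,3.0000)
cross product → J_v[:, 0] = (-6.8296,-4.7582,0.0000)
J_ω[:, 0] = z_0
entry J[0][0] = -6.8296

-6.830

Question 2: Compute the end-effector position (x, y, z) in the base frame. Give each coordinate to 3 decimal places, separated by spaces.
after link 1: o_1 = (-3.4641, 2.0000, 0.0000)
after link 2: o_2 = (-4.7582, 6.8296, 3.0000)

-4.758 6.830 3.000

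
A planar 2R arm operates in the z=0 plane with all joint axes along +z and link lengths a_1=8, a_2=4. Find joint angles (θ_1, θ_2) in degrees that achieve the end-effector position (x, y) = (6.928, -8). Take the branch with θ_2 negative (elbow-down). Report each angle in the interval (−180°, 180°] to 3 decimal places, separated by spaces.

-30.000 -60.003

cos θ_2 = (111.9972−8²−4²)/(2·8·4) = 0.5000; θ_2 = -60.0029° (elbow-down)
β = atan2(-8.0000,6.9280) = -49.1074°; ψ = atan2(-3.4642,9.9998) = -19.1074°
θ_1 = β − ψ = -30.0000°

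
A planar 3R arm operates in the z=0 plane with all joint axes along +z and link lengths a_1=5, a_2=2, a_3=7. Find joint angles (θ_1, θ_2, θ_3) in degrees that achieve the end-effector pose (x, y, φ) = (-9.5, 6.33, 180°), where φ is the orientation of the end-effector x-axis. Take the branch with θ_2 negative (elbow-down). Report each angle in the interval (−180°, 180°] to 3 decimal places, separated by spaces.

120.003 -30.009 90.006

wrist centre = target − a_3·(cos φ, sin φ) = (-2.5000, 6.3300)
cos θ_2 = (46.3189−5²−2²)/(2·5·2) = 0.8659; θ_2 = -30.0092° (elbow-down)
β = atan2(6.3300,-2.5000) = 111.5513°; ψ = atan2(-1.0003,6.7319) = -8.4516°
θ_1 = β − ψ = 120.0029°
θ_3 = φ − θ_1 − θ_2 = 90.0063° (wrapped to (-180°,180°])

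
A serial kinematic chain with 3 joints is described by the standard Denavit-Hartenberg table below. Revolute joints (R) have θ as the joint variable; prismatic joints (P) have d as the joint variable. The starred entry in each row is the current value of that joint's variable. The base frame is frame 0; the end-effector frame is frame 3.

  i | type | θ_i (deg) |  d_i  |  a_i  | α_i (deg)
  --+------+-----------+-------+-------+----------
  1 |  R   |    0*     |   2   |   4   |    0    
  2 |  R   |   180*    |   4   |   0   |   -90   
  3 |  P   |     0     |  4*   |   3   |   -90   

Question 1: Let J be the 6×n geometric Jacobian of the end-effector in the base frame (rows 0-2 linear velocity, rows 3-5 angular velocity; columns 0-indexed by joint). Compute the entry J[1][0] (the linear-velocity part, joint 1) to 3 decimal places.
axis z_0 = ẑ; lever o_n−o_0 = (1.0000,-4.0000,6.0000)
cross product → J_v[:, 0] = (4.0000,1.0000,-0.0000)
J_ω[:, 0] = z_0
entry J[1][0] = 1.0000

1.000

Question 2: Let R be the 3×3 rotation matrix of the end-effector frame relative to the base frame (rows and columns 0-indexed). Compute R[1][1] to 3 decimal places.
1.000

End-effector y-axis (col 1 of R) = (0.0000,1.0000,-0.0000)
R[1][1] = 1.0000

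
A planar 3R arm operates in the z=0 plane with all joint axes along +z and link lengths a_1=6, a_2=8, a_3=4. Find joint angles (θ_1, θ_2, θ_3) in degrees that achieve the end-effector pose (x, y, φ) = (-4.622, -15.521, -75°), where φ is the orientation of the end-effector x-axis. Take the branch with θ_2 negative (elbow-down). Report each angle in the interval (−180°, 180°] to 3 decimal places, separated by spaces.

wrist centre = target − a_3·(cos φ, sin φ) = (-5.6573, -11.6573)
cos θ_2 = (167.8973−6²−8²)/(2·6·8) = 0.7073; θ_2 = -44.9873° (elbow-down)
β = atan2(-11.6573,-5.6573) = -115.8873°; ψ = atan2(-5.6556,11.6581) = -25.8790°
θ_1 = β − ψ = -90.0083°
θ_3 = φ − θ_1 − θ_2 = 59.9955° (wrapped to (-180°,180°])

-90.008 -44.987 59.996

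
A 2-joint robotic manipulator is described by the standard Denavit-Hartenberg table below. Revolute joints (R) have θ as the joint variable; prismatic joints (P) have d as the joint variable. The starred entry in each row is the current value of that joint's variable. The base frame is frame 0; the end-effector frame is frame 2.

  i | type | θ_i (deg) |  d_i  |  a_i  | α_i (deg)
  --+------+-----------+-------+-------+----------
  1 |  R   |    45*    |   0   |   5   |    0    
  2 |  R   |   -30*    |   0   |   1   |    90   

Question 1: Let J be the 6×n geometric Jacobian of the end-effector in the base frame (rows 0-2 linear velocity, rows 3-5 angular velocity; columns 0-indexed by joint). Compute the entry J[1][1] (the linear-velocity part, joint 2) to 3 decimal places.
0.966

axis z_1 = (0.0000,0.0000,1.0000); lever o_n−o_1 = (0.9659,0.2588,0.0000)
cross product → J_v[:, 1] = (-0.2588,0.9659,0.0000)
J_ω[:, 1] = z_1
entry J[1][1] = 0.9659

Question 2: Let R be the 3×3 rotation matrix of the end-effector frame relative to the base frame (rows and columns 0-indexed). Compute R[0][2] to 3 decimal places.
End-effector z-axis (col 2 of R) = (0.2588,-0.9659,0.0000)
R[0][2] = 0.2588

0.259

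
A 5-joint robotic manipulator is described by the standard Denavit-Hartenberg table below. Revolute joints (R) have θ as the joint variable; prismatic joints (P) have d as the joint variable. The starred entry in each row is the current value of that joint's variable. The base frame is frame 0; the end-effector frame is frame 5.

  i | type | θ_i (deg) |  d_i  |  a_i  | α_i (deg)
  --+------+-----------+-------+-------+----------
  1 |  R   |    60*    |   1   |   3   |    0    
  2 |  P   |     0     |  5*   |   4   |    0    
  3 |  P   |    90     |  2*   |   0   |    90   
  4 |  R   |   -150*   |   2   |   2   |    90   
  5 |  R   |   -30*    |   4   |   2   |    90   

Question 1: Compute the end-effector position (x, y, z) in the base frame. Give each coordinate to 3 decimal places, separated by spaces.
8.531 4.312 9.598

after link 1: o_1 = (1.5000, 2.5981, 1.0000)
after link 2: o_2 = (3.5000, 6.0622, 6.0000)
after link 3: o_3 = (3.5000, 6.0622, 8.0000)
after link 4: o_4 = (6.0000, 6.9282, 7.0000)
after link 5: o_5 = (8.5311, 4.3122, 9.5981)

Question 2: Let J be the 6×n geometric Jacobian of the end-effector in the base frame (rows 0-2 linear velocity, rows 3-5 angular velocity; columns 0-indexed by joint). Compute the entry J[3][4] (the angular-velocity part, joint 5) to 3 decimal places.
0.433

axis z_4 = (0.4330,-0.2500,0.8660); lever o_n−o_4 = (2.5311,-2.6160,2.5981)
cross product → J_v[:, 4] = (1.6160,1.0670,-0.5000)
J_ω[:, 4] = z_4
entry J[3][4] = 0.4330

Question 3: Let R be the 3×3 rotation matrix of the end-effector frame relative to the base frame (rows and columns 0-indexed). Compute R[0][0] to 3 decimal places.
0.400

End-effector x-axis (col 0 of R) = (0.3995,-0.8080,-0.4330)
R[0][0] = 0.3995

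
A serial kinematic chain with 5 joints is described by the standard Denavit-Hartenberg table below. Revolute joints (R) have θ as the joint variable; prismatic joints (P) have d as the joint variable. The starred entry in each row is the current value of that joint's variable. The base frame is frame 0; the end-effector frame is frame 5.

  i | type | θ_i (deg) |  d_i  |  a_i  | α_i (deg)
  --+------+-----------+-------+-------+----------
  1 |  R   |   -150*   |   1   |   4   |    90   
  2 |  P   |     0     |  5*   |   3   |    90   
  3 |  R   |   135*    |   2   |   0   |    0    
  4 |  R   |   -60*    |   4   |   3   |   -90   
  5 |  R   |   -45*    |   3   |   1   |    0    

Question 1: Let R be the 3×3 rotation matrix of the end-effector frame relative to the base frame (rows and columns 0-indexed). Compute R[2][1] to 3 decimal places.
0.707

End-effector y-axis (col 1 of R) = (-0.5000,0.5000,0.7071)
R[2][1] = 0.7071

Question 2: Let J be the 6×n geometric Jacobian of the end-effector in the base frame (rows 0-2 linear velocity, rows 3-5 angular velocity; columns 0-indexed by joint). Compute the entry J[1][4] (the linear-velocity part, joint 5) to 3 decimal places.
axis z_4 = (0.7071,0.7071,-0.0000); lever o_n−o_4 = (1.6213,2.6213,-0.7071)
cross product → J_v[:, 4] = (-0.5000,0.5000,0.7071)
J_ω[:, 4] = z_4
entry J[1][4] = 0.5000

0.500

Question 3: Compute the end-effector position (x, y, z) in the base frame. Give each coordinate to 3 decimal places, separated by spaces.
after link 1: o_1 = (-3.4641, -2.0000, 1.0000)
after link 2: o_2 = (-8.5622, 0.8301, 1.0000)
after link 3: o_3 = (-8.5622, 0.8301, -1.0000)
after link 4: o_4 = (-10.6835, 2.9514, -5.0000)
after link 5: o_5 = (-9.0622, 5.5728, -5.7071)

-9.062 5.573 -5.707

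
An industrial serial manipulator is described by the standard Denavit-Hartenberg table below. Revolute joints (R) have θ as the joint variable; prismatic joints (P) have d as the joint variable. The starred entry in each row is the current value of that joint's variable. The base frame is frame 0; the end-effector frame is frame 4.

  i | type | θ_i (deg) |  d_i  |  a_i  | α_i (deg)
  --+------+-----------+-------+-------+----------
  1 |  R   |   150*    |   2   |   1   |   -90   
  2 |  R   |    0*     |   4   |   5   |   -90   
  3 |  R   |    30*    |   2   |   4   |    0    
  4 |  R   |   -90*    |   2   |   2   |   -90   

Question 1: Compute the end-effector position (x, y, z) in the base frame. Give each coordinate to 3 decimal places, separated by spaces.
after link 1: o_1 = (-0.8660, 0.5000, 2.0000)
after link 2: o_2 = (-7.1962, -0.4641, 2.0000)
after link 3: o_3 = (-9.1962, 3.0000, 0.0000)
after link 4: o_4 = (-10.9282, 2.0000, -2.0000)

-10.928 2.000 -2.000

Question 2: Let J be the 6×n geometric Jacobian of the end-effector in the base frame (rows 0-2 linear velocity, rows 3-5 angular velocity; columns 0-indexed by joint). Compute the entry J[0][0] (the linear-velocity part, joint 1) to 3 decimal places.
axis z_0 = ẑ; lever o_n−o_0 = (-10.9282,2.0000,-2.0000)
cross product → J_v[:, 0] = (-2.0000,-10.9282,0.0000)
J_ω[:, 0] = z_0
entry J[0][0] = -2.0000

-2.000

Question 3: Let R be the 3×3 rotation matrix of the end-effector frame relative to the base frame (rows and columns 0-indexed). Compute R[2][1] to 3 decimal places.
End-effector y-axis (col 1 of R) = (0.0000,0.0000,1.0000)
R[2][1] = 1.0000

1.000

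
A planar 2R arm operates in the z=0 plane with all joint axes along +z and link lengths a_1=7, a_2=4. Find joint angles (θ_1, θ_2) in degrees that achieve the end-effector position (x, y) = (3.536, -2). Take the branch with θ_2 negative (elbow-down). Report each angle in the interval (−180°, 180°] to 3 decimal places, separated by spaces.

0.001 -149.999

cos θ_2 = (16.5033−7²−4²)/(2·7·4) = -0.8660; θ_2 = -149.9985° (elbow-down)
β = atan2(-2.0000,3.5360) = -29.4930°; ψ = atan2(-2.0001,3.5359) = -29.4944°
θ_1 = β − ψ = 0.0014°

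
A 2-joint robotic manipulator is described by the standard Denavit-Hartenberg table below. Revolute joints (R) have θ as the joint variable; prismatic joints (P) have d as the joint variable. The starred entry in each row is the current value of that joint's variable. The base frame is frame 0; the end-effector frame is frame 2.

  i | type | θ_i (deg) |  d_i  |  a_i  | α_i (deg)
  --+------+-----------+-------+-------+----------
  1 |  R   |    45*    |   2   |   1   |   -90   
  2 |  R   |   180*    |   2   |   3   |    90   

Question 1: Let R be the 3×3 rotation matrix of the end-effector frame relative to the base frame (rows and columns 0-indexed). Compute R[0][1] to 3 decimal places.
-0.707

End-effector y-axis (col 1 of R) = (-0.7071,0.7071,0.0000)
R[0][1] = -0.7071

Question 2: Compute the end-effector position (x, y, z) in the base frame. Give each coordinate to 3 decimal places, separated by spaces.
-2.828 0.000 2.000

after link 1: o_1 = (0.7071, 0.7071, 2.0000)
after link 2: o_2 = (-2.8284, 0.0000, 2.0000)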